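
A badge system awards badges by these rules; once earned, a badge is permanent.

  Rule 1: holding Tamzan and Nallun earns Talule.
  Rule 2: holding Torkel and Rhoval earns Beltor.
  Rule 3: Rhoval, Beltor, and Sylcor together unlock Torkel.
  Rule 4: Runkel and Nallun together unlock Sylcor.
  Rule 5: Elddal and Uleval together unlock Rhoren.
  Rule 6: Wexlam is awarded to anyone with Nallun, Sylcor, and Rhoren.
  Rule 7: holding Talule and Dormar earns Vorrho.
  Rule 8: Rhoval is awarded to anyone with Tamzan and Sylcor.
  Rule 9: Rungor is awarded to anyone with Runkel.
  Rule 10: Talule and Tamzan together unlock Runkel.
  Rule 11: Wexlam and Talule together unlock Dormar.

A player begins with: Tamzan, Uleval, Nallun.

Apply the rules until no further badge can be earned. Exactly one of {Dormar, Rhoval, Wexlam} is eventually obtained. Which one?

Rhoval

With Tamzan and Nallun, Talule is earned (Rule 1).
With Talule and Tamzan, Runkel is earned (Rule 10).
With Runkel and Nallun, Sylcor is earned (Rule 4).
With Tamzan and Sylcor, Rhoval is earned (Rule 8).
Dormar would need Wexlam and Talule (Rule 11), but Wexlam is never earned. Wexlam would need Nallun, Sylcor, and Rhoren (Rule 6), but Rhoren is never earned.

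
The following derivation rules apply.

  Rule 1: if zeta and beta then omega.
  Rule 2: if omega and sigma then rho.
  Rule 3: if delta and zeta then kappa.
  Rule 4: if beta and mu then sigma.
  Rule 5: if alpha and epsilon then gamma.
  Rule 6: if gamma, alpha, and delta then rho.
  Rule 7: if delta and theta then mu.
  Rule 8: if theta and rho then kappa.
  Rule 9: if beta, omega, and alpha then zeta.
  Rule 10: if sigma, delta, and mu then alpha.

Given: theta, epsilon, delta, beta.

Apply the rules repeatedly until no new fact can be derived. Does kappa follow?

Yes

delta and theta hold, so mu follows (Rule 7).
beta and mu hold, so sigma follows (Rule 4).
sigma, delta, and mu hold, so alpha follows (Rule 10).
From alpha and epsilon, Rule 5 gives gamma.
From gamma, alpha, and delta, Rule 6 gives rho.
From theta and rho, Rule 8 gives kappa.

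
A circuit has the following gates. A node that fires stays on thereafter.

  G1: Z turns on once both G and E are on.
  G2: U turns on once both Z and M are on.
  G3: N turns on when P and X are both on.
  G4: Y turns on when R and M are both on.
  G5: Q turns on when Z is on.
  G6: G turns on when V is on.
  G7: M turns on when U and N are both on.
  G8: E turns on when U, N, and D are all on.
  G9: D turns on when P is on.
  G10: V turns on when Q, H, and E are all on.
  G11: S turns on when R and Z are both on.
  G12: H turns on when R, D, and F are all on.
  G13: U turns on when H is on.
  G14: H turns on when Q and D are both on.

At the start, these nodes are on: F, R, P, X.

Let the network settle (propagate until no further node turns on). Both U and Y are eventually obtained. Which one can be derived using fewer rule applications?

U: G9: P on → D on. R, D, and F are on, so H turns on (G12). G13: H on → U on. [3 rule applications]
Y: P and X are on, so N turns on (G3). P is on, so D turns on (G9). G12: R, D, and F on → H on. H is on, so U turns on (G13). U and N are on, so M turns on (G7). G4: R and M on → Y on. [6 rule applications]
U needs fewer.

U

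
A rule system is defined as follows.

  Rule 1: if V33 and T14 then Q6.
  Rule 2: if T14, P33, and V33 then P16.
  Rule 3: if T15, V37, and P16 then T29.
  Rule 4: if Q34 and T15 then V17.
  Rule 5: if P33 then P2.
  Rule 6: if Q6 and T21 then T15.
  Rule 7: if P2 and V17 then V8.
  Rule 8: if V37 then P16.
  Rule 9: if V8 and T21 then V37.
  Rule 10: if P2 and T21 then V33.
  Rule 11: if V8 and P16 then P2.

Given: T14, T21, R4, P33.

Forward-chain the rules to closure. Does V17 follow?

No

V17 would need Q34 and T15 (Rule 4), but Q34 is never established.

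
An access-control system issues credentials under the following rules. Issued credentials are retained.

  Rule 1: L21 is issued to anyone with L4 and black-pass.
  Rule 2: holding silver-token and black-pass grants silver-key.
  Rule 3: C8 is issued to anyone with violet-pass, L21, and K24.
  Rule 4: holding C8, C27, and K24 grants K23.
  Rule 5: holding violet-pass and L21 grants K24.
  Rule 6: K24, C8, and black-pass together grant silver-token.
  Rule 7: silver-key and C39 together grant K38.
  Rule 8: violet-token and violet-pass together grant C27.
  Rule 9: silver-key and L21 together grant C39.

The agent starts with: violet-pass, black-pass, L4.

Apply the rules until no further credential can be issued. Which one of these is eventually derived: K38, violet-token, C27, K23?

K38

Holding L4 and black-pass grants L21 (Rule 1).
Holding violet-pass and L21 grants K24 (Rule 5).
Holding violet-pass, L21, and K24 grants C8 (Rule 3).
Holding K24, C8, and black-pass grants silver-token (Rule 6).
Holding silver-token and black-pass grants silver-key (Rule 2).
Holding silver-key and L21 grants C39 (Rule 9).
Holding silver-key and C39 grants K38 (Rule 7).
C27 would need violet-token and violet-pass (Rule 8), but violet-token is never granted. No rule produces violet-token, and it is not given. K23 would need C8, C27, and K24 (Rule 4), but C27 is never granted.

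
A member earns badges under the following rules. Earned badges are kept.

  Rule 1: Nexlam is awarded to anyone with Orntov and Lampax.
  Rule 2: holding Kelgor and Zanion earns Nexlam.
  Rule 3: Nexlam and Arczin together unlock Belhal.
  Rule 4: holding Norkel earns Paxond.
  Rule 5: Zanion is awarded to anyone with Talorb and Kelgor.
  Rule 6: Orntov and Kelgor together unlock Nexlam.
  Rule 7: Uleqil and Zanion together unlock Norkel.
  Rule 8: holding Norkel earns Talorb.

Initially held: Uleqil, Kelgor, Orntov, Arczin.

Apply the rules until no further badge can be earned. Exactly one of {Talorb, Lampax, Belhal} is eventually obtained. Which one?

With Orntov and Kelgor, Nexlam is earned (Rule 6).
With Nexlam and Arczin, Belhal is earned (Rule 3).
No rule produces Lampax, and it is not given. Talorb would need Norkel (Rule 8), but Norkel is never earned.

Belhal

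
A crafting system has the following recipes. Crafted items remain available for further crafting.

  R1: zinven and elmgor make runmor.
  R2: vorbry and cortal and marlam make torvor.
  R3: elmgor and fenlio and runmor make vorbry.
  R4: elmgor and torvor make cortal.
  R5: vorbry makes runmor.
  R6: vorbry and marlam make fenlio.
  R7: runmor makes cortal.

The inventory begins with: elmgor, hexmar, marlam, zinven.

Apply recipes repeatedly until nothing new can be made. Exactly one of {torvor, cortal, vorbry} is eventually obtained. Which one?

cortal

zinven and elmgor → runmor (R1).
runmor → cortal (R7).
vorbry would need elmgor, fenlio, and runmor (R3), but fenlio is never obtained. torvor would need vorbry, cortal, and marlam (R2), but vorbry is never obtained.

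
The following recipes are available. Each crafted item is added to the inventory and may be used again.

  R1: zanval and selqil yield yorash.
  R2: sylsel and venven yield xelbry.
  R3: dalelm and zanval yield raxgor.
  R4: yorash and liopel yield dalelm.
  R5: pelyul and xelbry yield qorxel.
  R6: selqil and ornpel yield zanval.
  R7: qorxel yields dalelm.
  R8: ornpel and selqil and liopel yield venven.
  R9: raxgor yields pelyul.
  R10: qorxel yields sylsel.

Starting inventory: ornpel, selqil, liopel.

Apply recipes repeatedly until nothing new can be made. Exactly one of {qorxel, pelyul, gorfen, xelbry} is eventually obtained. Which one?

selqil and ornpel → zanval (R6).
zanval and selqil → yorash (R1).
Using R4, yorash and liopel make dalelm.
dalelm and zanval → raxgor (R3).
Using R9, raxgor makes pelyul.
qorxel would need pelyul and xelbry (R5), but xelbry is never obtained. No rule produces gorfen, and it is not given. xelbry would need sylsel and venven (R2), but sylsel is never obtained.

pelyul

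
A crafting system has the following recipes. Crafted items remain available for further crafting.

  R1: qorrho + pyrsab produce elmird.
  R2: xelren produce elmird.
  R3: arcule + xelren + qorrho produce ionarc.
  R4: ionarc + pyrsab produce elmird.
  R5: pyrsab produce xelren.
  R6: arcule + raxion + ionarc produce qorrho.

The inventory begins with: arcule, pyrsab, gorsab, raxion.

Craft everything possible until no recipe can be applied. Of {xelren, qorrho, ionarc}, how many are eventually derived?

1

pyrsab → xelren (R5).
xelren: reached.
qorrho would need arcule, raxion, and ionarc (R6), but ionarc is never obtained.
ionarc would need arcule, xelren, and qorrho (R3), but qorrho is never obtained.
Reached: xelren — 1 of the 3.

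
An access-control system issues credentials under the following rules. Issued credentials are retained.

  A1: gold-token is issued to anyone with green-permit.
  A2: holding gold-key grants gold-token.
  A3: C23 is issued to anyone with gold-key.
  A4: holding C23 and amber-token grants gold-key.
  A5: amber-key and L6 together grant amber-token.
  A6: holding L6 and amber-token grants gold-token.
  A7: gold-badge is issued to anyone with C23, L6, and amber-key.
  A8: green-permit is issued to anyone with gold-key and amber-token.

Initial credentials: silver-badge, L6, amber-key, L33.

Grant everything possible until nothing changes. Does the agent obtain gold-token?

Yes

Holding amber-key and L6 grants amber-token (A5).
Holding L6 and amber-token grants gold-token (A6).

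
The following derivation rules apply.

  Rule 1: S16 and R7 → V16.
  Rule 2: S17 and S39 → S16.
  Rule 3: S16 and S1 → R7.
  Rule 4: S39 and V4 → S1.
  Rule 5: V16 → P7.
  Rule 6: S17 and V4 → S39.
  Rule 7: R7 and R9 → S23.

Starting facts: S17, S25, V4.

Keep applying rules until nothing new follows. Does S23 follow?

S23 would need R7 and R9 (Rule 7), but R9 is never established.

No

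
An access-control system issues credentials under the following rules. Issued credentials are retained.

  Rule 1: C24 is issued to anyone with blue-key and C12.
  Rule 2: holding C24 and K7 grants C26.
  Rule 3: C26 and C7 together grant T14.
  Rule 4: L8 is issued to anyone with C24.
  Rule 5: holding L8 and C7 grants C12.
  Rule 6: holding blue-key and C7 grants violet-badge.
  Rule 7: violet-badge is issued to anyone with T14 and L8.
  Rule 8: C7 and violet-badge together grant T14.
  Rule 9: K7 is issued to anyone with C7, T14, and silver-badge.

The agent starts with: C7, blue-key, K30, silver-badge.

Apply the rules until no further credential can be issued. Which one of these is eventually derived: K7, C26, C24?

Holding blue-key and C7 grants violet-badge (Rule 6).
Holding C7 and violet-badge grants T14 (Rule 8).
Holding C7, T14, and silver-badge grants K7 (Rule 9).
C26 would need C24 and K7 (Rule 2), but C24 is never granted. C24 would need blue-key and C12 (Rule 1), but C12 is never granted.

K7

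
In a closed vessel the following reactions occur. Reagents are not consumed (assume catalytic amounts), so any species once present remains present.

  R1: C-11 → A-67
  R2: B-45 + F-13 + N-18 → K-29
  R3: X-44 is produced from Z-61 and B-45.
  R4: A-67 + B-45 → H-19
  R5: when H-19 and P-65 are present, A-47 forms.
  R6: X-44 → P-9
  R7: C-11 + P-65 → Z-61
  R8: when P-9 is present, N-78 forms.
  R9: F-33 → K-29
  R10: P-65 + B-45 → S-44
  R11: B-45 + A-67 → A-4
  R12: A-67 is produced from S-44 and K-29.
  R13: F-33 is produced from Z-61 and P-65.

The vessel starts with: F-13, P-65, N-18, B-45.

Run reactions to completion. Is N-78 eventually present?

No

N-78 would need P-9 (R8), but P-9 never forms.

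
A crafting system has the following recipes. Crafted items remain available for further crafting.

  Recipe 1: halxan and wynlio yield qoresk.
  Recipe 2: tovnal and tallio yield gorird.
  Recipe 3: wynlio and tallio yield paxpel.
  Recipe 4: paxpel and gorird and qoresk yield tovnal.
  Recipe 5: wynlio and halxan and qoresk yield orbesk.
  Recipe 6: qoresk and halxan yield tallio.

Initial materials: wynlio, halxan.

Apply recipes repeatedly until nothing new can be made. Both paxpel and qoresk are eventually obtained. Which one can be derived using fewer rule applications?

qoresk

qoresk: halxan and wynlio → qoresk (Recipe 1). [1 rule application]
paxpel: halxan and wynlio → qoresk (Recipe 1). Using Recipe 6, qoresk and halxan make tallio. wynlio and tallio → paxpel (Recipe 3). [3 rule applications]
qoresk needs fewer.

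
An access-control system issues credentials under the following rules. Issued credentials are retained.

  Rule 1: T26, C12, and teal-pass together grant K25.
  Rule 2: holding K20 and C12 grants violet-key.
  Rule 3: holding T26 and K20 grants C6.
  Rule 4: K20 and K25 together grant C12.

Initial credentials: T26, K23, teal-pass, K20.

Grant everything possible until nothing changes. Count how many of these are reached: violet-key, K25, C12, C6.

Holding T26 and K20 grants C6 (Rule 3).
violet-key would need K20 and C12 (Rule 2), but C12 is never granted.
K25 would need T26, C12, and teal-pass (Rule 1), but C12 is never granted.
C12 would need K20 and K25 (Rule 4), but K25 is never granted.
C6: reached.
Reached: C6 — 1 of the 4.

1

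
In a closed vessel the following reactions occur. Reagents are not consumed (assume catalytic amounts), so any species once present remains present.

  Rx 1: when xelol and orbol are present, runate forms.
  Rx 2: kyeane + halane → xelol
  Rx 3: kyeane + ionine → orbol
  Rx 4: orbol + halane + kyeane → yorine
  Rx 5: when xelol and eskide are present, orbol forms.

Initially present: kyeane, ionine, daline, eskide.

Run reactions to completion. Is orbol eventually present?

Yes

kyeane and ionine present → orbol forms (Rx 3).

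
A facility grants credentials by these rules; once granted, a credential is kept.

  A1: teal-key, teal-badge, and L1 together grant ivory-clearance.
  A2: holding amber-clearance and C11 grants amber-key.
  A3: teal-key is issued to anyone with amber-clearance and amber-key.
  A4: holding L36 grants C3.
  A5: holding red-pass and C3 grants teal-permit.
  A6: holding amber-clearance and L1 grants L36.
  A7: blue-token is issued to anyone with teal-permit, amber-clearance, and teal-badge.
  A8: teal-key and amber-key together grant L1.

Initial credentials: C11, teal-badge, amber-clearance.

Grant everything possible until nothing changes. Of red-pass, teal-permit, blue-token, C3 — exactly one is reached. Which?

Holding amber-clearance and C11 grants amber-key (A2).
Holding amber-clearance and amber-key grants teal-key (A3).
Holding teal-key and amber-key grants L1 (A8).
Holding amber-clearance and L1 grants L36 (A6).
Holding L36 grants C3 (A4).
No rule produces red-pass, and it is not given. teal-permit would need red-pass and C3 (A5), but red-pass is never granted. blue-token would need teal-permit, amber-clearance, and teal-badge (A7), but teal-permit is never granted.

C3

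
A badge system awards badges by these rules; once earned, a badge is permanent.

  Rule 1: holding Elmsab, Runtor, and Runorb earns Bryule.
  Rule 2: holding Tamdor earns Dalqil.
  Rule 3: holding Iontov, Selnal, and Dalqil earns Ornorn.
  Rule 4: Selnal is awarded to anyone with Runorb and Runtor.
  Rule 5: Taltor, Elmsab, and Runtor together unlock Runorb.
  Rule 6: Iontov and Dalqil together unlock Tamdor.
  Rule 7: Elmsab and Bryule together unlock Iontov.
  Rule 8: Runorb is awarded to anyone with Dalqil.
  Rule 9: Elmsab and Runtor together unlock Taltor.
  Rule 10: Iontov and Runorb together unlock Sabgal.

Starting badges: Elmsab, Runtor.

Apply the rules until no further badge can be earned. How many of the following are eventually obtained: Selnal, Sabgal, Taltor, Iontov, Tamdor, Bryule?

5

With Elmsab and Runtor, Taltor is earned (Rule 9).
With Taltor, Elmsab, and Runtor, Runorb is earned (Rule 5).
With Elmsab, Runtor, and Runorb, Bryule is earned (Rule 1).
With Runorb and Runtor, Selnal is earned (Rule 4).
With Elmsab and Bryule, Iontov is earned (Rule 7).
With Iontov and Runorb, Sabgal is earned (Rule 10).
Selnal: reached.
Sabgal: reached.
Taltor: reached.
Iontov: reached.
Tamdor would need Iontov and Dalqil (Rule 6), but Dalqil is never earned.
Bryule: reached.
Reached: Selnal, Sabgal, Taltor, Iontov, and Bryule — 5 of the 6.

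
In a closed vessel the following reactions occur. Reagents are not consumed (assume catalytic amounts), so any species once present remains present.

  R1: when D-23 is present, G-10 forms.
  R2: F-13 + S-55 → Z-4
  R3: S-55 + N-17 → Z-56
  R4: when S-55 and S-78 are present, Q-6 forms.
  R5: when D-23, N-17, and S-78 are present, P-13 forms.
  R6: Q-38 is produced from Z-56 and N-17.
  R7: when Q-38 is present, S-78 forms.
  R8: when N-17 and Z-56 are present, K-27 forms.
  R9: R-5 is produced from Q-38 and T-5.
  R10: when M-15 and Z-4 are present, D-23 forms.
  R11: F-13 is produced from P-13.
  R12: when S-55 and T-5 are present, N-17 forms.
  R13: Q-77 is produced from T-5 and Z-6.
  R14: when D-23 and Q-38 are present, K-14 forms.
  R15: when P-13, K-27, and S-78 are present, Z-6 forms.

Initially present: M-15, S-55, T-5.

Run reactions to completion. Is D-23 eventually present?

No

D-23 would need M-15 and Z-4 (R10), but Z-4 never forms.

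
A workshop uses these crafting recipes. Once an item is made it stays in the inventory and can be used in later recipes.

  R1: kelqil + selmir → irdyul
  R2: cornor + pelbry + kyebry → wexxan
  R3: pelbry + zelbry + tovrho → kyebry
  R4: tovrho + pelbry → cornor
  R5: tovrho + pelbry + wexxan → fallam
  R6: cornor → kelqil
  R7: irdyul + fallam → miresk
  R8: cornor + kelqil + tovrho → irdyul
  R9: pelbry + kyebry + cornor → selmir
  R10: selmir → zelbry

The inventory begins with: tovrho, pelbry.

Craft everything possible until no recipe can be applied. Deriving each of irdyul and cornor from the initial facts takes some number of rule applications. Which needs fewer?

cornor

cornor: tovrho + pelbry → cornor (R4). [1 rule application]
irdyul: tovrho + pelbry → cornor (R4). Using R6, cornor makes kelqil. cornor + kelqil + tovrho → irdyul (R8). [3 rule applications]
cornor needs fewer.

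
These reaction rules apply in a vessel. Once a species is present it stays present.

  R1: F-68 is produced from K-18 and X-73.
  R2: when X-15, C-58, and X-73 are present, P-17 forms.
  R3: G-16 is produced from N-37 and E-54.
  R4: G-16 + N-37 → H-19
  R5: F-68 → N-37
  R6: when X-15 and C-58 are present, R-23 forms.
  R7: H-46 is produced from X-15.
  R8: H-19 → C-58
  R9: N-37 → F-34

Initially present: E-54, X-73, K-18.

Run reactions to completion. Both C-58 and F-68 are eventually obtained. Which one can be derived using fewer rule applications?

F-68: K-18 and X-73 present → F-68 forms (R1). [1 rule application]
C-58: K-18 and X-73 present → F-68 forms (R1). F-68 present → N-37 forms (R5). N-37 and E-54 present → G-16 forms (R3). G-16 and N-37 present → H-19 forms (R4). H-19 present → C-58 forms (R8). [5 rule applications]
F-68 needs fewer.

F-68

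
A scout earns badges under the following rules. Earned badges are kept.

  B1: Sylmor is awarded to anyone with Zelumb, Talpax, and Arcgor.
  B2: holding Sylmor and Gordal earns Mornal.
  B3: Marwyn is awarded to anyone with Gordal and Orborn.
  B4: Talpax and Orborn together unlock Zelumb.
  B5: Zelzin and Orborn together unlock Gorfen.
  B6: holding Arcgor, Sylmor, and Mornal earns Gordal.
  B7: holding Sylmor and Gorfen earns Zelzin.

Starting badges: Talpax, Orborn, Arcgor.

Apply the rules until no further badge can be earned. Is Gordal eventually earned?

No

Gordal would need Arcgor, Sylmor, and Mornal (B6), but Mornal is never earned.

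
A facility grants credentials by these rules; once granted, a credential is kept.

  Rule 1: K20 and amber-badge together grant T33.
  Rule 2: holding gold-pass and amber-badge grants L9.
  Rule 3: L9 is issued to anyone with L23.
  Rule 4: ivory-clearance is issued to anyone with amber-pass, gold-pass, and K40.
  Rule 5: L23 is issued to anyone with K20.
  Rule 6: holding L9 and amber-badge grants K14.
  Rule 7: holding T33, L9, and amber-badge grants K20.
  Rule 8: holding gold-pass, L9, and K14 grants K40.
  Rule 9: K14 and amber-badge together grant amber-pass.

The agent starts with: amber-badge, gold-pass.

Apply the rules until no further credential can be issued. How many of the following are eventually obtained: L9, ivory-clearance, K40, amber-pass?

4

Holding gold-pass and amber-badge grants L9 (Rule 2).
Holding L9 and amber-badge grants K14 (Rule 6).
Holding K14 and amber-badge grants amber-pass (Rule 9).
Holding gold-pass, L9, and K14 grants K40 (Rule 8).
Holding amber-pass, gold-pass, and K40 grants ivory-clearance (Rule 4).
L9: reached.
ivory-clearance: reached.
K40: reached.
amber-pass: reached.
All 4 are reached.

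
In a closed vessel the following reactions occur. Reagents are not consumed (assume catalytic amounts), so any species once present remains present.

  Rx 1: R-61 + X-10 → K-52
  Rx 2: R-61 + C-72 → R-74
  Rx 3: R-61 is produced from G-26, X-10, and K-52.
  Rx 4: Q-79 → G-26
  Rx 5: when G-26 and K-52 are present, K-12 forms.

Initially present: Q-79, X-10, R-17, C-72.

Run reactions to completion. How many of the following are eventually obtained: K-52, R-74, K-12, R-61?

0

K-52 would need R-61 and X-10 (Rx 1), but R-61 never forms.
R-74 would need R-61 and C-72 (Rx 2), but R-61 never forms.
K-12 would need G-26 and K-52 (Rx 5), but K-52 never forms.
R-61 would need G-26, X-10, and K-52 (Rx 3), but K-52 never forms.
None of the 4 are reached.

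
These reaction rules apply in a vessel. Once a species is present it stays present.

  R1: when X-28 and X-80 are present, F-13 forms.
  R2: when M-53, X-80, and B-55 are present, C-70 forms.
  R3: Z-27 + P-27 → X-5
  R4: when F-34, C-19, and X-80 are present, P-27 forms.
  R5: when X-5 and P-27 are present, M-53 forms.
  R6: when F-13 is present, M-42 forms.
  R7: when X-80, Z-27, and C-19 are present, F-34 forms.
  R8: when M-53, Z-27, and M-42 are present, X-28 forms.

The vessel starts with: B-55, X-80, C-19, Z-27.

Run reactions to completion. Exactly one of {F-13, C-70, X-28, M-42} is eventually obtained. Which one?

C-70

X-80, Z-27, and C-19 present → F-34 forms (R7).
F-34, C-19, and X-80 present → P-27 forms (R4).
Z-27 and P-27 present → X-5 forms (R3).
X-5 and P-27 present → M-53 forms (R5).
M-53, X-80, and B-55 present → C-70 forms (R2).
F-13 would need X-28 and X-80 (R1), but X-28 never forms. X-28 would need M-53, Z-27, and M-42 (R8), but M-42 never forms. M-42 would need F-13 (R6), but F-13 never forms.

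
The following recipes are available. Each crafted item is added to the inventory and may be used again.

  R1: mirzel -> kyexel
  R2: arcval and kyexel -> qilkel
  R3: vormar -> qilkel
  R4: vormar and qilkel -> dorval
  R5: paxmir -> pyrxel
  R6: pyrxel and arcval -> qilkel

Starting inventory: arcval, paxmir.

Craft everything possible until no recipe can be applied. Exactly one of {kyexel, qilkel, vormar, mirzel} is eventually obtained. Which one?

Using R5, paxmir makes pyrxel.
pyrxel and arcval -> qilkel (R6).
No rule produces vormar, and it is not given. kyexel would need mirzel (R1), but mirzel is never obtained. No rule produces mirzel, and it is not given.

qilkel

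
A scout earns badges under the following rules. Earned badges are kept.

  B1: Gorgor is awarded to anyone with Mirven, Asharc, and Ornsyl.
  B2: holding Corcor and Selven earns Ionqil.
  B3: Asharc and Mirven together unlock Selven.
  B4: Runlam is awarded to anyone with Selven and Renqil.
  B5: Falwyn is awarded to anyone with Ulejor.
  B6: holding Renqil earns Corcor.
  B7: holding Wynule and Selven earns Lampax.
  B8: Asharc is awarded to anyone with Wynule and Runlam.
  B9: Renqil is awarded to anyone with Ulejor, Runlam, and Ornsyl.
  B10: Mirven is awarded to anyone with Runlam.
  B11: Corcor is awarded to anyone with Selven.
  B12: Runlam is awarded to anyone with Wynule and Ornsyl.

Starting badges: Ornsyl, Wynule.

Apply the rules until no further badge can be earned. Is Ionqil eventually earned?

With Wynule and Ornsyl, Runlam is earned (B12).
With Wynule and Runlam, Asharc is earned (B8).
With Runlam, Mirven is earned (B10).
With Asharc and Mirven, Selven is earned (B3).
With Selven, Corcor is earned (B11).
With Corcor and Selven, Ionqil is earned (B2).

Yes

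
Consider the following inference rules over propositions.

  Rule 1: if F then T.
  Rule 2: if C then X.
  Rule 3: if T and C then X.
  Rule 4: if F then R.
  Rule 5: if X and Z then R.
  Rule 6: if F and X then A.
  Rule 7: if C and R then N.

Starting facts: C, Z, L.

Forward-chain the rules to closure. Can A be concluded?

No

A would need F and X (Rule 6), but F is never established.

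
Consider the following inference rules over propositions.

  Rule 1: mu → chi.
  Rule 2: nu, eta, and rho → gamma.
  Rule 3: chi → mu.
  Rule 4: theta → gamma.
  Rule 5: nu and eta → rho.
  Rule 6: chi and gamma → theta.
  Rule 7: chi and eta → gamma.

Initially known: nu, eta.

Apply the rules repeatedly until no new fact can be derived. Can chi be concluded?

No

chi would need mu (Rule 1), but mu is never established.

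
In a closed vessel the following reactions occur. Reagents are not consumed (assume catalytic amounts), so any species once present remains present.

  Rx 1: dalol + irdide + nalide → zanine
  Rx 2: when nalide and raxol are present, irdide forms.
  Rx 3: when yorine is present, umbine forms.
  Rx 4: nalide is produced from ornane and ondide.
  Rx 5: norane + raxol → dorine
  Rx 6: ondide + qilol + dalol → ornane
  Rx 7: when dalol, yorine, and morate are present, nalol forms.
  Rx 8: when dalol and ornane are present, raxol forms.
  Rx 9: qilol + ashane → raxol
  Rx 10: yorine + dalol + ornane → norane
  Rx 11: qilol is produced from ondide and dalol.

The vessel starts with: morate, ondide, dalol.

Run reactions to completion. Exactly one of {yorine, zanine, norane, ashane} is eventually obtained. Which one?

ondide and dalol present → qilol forms (Rx 11).
ondide, qilol, and dalol present → ornane forms (Rx 6).
ornane and ondide present → nalide forms (Rx 4).
dalol and ornane present → raxol forms (Rx 8).
nalide and raxol present → irdide forms (Rx 2).
dalol, irdide, and nalide present → zanine forms (Rx 1).
No rule produces ashane, and it is not given. norane would need yorine, dalol, and ornane (Rx 10), but yorine never forms. No rule produces yorine, and it is not given.

zanine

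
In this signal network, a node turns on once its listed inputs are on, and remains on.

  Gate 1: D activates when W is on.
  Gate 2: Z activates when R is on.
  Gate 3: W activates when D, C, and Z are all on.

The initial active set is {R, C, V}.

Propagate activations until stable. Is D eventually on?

D would need W (Gate 1), but W never turns on.

No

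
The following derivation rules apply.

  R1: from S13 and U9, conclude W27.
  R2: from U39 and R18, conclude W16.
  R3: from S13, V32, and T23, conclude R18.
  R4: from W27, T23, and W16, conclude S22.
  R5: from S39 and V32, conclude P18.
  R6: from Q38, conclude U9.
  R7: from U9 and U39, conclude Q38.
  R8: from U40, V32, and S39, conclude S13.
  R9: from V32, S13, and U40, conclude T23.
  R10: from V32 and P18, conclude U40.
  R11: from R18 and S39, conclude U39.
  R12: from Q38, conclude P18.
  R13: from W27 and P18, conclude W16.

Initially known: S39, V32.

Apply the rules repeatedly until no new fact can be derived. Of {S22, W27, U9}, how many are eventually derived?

S22 would need W27, T23, and W16 (R4), but W27 is never established.
W27 would need S13 and U9 (R1), but U9 is never established.
U9 would need Q38 (R6), but Q38 is never established.
None of the 3 are reached.

0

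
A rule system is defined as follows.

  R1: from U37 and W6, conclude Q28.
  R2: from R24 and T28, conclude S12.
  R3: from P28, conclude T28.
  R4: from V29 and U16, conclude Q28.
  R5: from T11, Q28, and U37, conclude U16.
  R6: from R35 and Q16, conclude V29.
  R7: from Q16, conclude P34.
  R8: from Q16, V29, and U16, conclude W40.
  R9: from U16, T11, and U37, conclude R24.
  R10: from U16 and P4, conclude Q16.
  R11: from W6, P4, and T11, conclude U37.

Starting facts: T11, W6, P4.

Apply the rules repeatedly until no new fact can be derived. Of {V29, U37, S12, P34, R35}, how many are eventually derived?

W6, P4, and T11 hold, so U37 follows (R11).
From U37 and W6, R1 gives Q28.
From T11, Q28, and U37, R5 gives U16.
From U16 and P4, R10 gives Q16.
Q16 holds, so P34 follows (R7).
V29 would need R35 and Q16 (R6), but R35 is never established.
U37: reached.
S12 would need R24 and T28 (R2), but T28 is never established.
P34: reached.
No rule produces R35, and it is not given.
Reached: U37 and P34 — 2 of the 5.

2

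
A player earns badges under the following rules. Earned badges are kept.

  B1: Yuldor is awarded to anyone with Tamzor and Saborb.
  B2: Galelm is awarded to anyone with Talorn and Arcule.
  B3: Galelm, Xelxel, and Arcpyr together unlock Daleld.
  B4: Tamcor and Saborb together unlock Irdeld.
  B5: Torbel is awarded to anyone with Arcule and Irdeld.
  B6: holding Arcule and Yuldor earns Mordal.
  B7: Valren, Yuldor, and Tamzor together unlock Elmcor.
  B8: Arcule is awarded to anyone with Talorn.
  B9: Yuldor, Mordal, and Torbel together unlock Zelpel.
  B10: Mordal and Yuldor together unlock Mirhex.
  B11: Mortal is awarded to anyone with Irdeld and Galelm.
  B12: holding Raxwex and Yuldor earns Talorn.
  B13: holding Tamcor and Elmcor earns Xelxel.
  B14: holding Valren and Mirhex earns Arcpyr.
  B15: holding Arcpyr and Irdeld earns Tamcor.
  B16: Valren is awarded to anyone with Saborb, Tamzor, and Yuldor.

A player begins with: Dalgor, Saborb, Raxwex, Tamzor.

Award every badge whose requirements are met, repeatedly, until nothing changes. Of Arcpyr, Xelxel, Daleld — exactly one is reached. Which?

With Tamzor and Saborb, Yuldor is earned (B1).
With Saborb, Tamzor, and Yuldor, Valren is earned (B16).
With Raxwex and Yuldor, Talorn is earned (B12).
With Talorn, Arcule is earned (B8).
With Arcule and Yuldor, Mordal is earned (B6).
With Mordal and Yuldor, Mirhex is earned (B10).
With Valren and Mirhex, Arcpyr is earned (B14).
Daleld would need Galelm, Xelxel, and Arcpyr (B3), but Xelxel is never earned. Xelxel would need Tamcor and Elmcor (B13), but Tamcor is never earned.

Arcpyr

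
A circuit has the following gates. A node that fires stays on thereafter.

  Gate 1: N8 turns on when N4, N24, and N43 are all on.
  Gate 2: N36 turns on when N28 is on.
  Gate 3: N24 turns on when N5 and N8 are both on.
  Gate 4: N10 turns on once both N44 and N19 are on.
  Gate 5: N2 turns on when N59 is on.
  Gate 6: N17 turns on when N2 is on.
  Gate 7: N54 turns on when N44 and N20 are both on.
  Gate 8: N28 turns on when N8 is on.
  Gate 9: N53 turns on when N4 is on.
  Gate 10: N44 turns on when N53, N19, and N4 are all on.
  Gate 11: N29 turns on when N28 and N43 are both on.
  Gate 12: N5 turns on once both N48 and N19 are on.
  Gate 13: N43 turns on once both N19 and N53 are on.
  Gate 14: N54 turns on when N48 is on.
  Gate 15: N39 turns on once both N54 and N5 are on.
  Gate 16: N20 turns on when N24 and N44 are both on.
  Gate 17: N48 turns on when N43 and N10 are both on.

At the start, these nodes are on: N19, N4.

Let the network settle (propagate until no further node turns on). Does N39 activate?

N4 is on, so N53 turns on (Gate 9).
Gate 13: N19 and N53 on → N43 on.
Gate 10: N53, N19, and N4 on → N44 on.
Gate 4: N44 and N19 on → N10 on.
Gate 17: N43 and N10 on → N48 on.
N48 and N19 are on, so N5 turns on (Gate 12).
N48 is on, so N54 turns on (Gate 14).
N54 and N5 are on, so N39 turns on (Gate 15).

Yes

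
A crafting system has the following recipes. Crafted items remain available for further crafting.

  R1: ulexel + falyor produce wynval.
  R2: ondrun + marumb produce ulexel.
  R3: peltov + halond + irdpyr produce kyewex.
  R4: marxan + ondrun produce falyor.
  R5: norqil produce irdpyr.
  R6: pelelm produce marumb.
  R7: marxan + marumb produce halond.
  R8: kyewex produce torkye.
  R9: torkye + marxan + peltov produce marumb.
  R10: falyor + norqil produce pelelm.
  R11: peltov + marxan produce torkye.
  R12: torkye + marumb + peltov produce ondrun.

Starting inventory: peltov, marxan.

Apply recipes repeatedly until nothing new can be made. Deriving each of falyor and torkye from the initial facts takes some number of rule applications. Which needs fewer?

torkye

torkye: Using R11, peltov and marxan make torkye. [1 rule application]
falyor: peltov + marxan → torkye (R11). torkye + marxan + peltov → marumb (R9). torkye + marumb + peltov → ondrun (R12). marxan + ondrun → falyor (R4). [4 rule applications]
torkye needs fewer.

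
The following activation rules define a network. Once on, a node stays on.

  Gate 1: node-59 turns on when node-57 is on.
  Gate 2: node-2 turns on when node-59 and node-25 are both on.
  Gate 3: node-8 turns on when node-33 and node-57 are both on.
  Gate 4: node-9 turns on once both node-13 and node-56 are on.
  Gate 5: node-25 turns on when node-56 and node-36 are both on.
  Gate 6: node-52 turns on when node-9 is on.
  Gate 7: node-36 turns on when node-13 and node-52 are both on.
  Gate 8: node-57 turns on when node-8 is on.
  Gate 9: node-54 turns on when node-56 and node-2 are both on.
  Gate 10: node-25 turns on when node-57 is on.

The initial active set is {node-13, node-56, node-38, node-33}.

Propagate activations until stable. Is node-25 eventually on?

node-13 and node-56 are on, so node-9 turns on (Gate 4).
Gate 6: node-9 on → node-52 on.
node-13 and node-52 are on, so node-36 turns on (Gate 7).
Gate 5: node-56 and node-36 on → node-25 on.

Yes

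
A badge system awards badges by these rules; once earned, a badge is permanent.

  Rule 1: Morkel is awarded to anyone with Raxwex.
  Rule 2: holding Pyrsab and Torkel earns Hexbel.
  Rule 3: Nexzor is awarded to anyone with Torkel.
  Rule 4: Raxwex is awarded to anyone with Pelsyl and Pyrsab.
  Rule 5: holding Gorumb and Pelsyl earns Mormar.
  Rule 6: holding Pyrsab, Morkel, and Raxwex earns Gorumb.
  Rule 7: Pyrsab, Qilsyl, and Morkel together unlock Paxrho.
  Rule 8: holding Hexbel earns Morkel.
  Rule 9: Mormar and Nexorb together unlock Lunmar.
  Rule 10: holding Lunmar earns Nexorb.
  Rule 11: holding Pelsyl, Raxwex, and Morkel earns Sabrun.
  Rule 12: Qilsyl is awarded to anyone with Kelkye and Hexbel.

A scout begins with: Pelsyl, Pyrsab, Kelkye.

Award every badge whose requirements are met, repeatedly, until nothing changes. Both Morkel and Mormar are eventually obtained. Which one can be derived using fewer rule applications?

Morkel: With Pelsyl and Pyrsab, Raxwex is earned (Rule 4). With Raxwex, Morkel is earned (Rule 1). [2 rule applications]
Mormar: With Pelsyl and Pyrsab, Raxwex is earned (Rule 4). With Raxwex, Morkel is earned (Rule 1). With Pyrsab, Morkel, and Raxwex, Gorumb is earned (Rule 6). With Gorumb and Pelsyl, Mormar is earned (Rule 5). [4 rule applications]
Morkel needs fewer.

Morkel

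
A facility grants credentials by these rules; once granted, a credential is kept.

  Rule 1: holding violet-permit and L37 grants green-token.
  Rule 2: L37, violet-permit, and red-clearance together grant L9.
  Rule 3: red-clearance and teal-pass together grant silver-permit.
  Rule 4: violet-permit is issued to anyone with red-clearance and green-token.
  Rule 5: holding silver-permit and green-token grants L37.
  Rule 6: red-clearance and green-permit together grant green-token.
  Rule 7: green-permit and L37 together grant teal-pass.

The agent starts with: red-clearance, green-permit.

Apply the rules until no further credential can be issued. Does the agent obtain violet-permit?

Yes

Holding red-clearance and green-permit grants green-token (Rule 6).
Holding red-clearance and green-token grants violet-permit (Rule 4).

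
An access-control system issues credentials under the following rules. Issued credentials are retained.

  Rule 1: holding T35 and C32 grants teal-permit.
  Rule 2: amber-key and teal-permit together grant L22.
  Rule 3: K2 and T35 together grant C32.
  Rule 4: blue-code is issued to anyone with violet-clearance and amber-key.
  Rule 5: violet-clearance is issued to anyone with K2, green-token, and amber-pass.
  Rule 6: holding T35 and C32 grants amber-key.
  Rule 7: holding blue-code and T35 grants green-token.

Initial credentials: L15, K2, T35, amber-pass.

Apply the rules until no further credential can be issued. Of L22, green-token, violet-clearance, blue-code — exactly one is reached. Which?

Holding K2 and T35 grants C32 (Rule 3).
Holding T35 and C32 grants amber-key (Rule 6).
Holding T35 and C32 grants teal-permit (Rule 1).
Holding amber-key and teal-permit grants L22 (Rule 2).
green-token would need blue-code and T35 (Rule 7), but blue-code is never granted. violet-clearance would need K2, green-token, and amber-pass (Rule 5), but green-token is never granted. blue-code would need violet-clearance and amber-key (Rule 4), but violet-clearance is never granted.

L22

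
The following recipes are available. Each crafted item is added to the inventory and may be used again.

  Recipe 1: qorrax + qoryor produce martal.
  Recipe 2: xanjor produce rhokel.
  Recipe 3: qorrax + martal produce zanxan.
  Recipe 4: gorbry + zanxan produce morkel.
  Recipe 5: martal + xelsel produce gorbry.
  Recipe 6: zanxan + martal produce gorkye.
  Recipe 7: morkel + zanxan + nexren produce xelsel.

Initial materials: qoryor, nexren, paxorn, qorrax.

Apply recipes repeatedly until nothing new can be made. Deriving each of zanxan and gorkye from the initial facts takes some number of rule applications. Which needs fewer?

zanxan: qorrax + qoryor → martal (Recipe 1). qorrax + martal → zanxan (Recipe 3). [2 rule applications]
gorkye: Using Recipe 1, qorrax and qoryor make martal. qorrax + martal → zanxan (Recipe 3). zanxan + martal → gorkye (Recipe 6). [3 rule applications]
zanxan needs fewer.

zanxan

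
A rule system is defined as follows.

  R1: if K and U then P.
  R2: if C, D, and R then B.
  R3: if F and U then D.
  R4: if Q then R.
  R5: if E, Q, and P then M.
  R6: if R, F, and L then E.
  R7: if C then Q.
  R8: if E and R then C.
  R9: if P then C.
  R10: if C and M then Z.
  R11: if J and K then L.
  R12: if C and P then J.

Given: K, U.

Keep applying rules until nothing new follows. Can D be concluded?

No

D would need F and U (R3), but F is never established.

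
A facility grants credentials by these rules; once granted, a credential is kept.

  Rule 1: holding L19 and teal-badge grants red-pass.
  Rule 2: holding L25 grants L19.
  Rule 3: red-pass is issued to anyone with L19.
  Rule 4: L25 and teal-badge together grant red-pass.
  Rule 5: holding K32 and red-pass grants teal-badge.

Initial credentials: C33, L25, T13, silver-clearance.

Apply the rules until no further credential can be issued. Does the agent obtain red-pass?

Holding L25 grants L19 (Rule 2).
Holding L19 grants red-pass (Rule 3).

Yes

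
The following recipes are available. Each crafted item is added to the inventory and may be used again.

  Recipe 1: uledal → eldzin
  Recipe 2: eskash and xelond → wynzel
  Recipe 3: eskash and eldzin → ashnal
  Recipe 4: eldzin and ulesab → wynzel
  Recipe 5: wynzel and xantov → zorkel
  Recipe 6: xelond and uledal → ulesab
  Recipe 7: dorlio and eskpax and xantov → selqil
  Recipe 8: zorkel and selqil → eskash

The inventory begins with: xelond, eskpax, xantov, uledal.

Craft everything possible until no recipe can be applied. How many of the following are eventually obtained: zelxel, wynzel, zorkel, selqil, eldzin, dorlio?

3

Using Recipe 1, uledal makes eldzin.
Using Recipe 6, xelond and uledal make ulesab.
Using Recipe 4, eldzin and ulesab make wynzel.
wynzel and xantov → zorkel (Recipe 5).
No rule produces zelxel, and it is not given.
wynzel: reached.
zorkel: reached.
selqil would need dorlio, eskpax, and xantov (Recipe 7), but dorlio is never obtained.
eldzin: reached.
No rule produces dorlio, and it is not given.
Reached: wynzel, zorkel, and eldzin — 3 of the 6.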